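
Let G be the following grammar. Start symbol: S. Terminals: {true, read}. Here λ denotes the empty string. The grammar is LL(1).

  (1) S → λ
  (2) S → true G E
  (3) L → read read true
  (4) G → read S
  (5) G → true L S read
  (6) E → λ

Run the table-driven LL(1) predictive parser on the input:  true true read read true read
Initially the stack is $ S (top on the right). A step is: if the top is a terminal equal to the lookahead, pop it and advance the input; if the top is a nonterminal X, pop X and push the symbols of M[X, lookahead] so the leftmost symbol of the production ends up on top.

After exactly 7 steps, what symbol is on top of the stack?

true

     Stack                      Input                            Action
  1  $ S                        true true read read true read $  expand S → true G E
  2  $ E G true                 true true read read true read $  match true
  3  $ E G                      true read read true read $       expand G → true L S read
  4  $ E read S L true          true read read true read $       match true
  5  $ E read S L               read read true read $            expand L → read read true
  6  $ E read S true read read  read read true read $            match read
  7  $ E read S true read       read true read $                 match read
Stack after step 7: $ E read S true (top = true).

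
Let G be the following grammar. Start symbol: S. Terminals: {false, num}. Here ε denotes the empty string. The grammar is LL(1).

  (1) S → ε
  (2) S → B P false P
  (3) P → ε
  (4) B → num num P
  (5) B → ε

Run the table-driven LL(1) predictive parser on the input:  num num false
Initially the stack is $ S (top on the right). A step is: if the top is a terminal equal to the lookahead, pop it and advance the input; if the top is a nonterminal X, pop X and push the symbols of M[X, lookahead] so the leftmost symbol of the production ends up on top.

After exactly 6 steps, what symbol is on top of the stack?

step 1: stack=$ S  input=num num false $  — expand S → B P false P
step 2: stack=$ P false P B  input=num num false $  — expand B → num num P
step 3: stack=$ P false P P num num  input=num num false $  — match num
step 4: stack=$ P false P P num  input=num false $  — match num
step 5: stack=$ P false P P  input=false $  — expand P → ε
step 6: stack=$ P false P  input=false $  — expand P → ε
Stack after step 6: $ P false (top = false).

false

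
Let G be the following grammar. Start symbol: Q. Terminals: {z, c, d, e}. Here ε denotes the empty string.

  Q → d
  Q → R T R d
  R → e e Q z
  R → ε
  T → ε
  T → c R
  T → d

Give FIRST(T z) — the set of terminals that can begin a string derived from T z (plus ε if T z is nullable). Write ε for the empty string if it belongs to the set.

{c, d, z}

FIRST(R) = {ε, e}
FIRST(T) = {ε, c, d}
FIRST(Q) = {c, d, e}  (via R T R d)
FIRST(T z): take FIRST of each symbol in turn, carrying on past any symbol whose FIRST contains ε; result {c, d, z}.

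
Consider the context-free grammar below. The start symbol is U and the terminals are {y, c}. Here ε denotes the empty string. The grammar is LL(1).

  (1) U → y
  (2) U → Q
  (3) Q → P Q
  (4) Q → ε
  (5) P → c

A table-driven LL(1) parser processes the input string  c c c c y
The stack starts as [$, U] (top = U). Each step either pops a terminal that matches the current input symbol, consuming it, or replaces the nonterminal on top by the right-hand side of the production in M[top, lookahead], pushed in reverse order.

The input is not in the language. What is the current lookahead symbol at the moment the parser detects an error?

      Stack  Input        Action
   1  $ U    c c c c y $  expand U → Q
   2  $ Q    c c c c y $  expand Q → P Q
   3  $ Q P  c c c c y $  expand P → c
   4  $ Q c  c c c c y $  match c
   5  $ Q    c c c y $    expand Q → P Q
   6  $ Q P  c c c y $    expand P → c
   7  $ Q c  c c c y $    match c
   8  $ Q    c c y $      expand Q → P Q
   9  $ Q P  c c y $      expand P → c
  10  $ Q c  c c y $      match c
  11  $ Q    c y $        expand Q → P Q
  12  $ Q P  c y $        expand P → c
  13  $ Q c  c y $        match c
  14  $ Q    y $          error: M[Q, y] is empty

y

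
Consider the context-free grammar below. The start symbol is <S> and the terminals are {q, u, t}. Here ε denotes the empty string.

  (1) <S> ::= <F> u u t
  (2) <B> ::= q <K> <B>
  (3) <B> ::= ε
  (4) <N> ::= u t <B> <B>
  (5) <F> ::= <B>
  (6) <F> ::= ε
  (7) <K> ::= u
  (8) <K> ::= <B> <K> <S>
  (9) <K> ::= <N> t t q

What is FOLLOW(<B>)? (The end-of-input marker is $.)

{q, t, u}

FIRST(<B>): from <B>::=q <K> <B> we get {q}; from <B>::=ε we get {ε}. So FIRST(<B>) = {ε, q}.
FIRST(<N>): from <N>::=u t <B> <B> we get {u}. So FIRST(<N>) = {u}.
FIRST(<F>): from <F>::=<B> we get {ε, q}; from <F>::=ε we get {ε}. So FIRST(<F>) = {ε, q}.
FIRST(<K>): from <K>::=u we get {u}; from <K>::=<B> <K> <S> we get {q, u}; from <K>::=<N> t t q we get {u}. So FIRST(<K>) = {q, u}.
FIRST(<S>): from <S>::=<F> u u t we get {q, u}. So FIRST(<S>) = {q, u}.
FOLLOW(<S>) includes $ since <S> is the start symbol.
FOLLOW(<N>): in <K>::=<N> t t q, <N> is followed by t t q with FIRST {t}. Thus FOLLOW(<N>) = {t}.
FOLLOW(<F>): in <S>::=<F> u u t, <F> is followed by u u t with FIRST {u}. Thus FOLLOW(<F>) = {u}.
FOLLOW(<B>): in <B>::=q <K> <B>, the suffix after <B> is empty (adds nothing new); in <N>::=u t <B> <B> (occurrence 1), <B> is followed by <B> with FIRST {ε, q}; in <N>::=u t <B> <B> (occurrence 1), the suffix after <B> is nullable, so FOLLOW(<B>) ⊇ FOLLOW(<N>) = {t}; in <N>::=u t <B> <B> (occurrence 2), the suffix after <B> is empty, so FOLLOW(<B>) ⊇ FOLLOW(<N>) = {t}; in <F>::=<B>, the suffix after <B> is empty, so FOLLOW(<B>) ⊇ FOLLOW(<F>) = {u}; in <K>::=<B> <K> <S>, <B> is followed by <K> <S> with FIRST {q, u}. Thus FOLLOW(<B>) = {q, t, u}.
FOLLOW(<K>): in <B>::=q <K> <B>, <K> is followed by <B> with FIRST {ε, q}; in <B>::=q <K> <B>, the suffix after <K> is nullable, so FOLLOW(<K>) ⊇ FOLLOW(<B>) = {q, t, u}; in <K>::=<B> <K> <S>, <K> is followed by <S> with FIRST {q, u}. Thus FOLLOW(<K>) = {q, t, u}.
FOLLOW(<S>): in <K>::=<B> <K> <S>, the suffix after <S> is empty, so FOLLOW(<S>) ⊇ FOLLOW(<K>) = {q, t, u}. Thus FOLLOW(<S>) = {$, q, t, u}.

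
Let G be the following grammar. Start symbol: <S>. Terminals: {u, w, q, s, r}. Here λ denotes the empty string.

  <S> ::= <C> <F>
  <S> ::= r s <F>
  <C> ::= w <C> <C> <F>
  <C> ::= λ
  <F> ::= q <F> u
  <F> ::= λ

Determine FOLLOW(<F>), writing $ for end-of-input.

{$, q, u, w}

FIRST(<C>): from <C>::=w <C> <C> <F> we get {w}; from <C>::=λ we get {λ}. So FIRST(<C>) = {λ, w}.
FIRST(<F>): from <F>::=q <F> u we get {q}; from <F>::=λ we get {λ}. So FIRST(<F>) = {λ, q}.
FIRST(<S>): from <S>::=<C> <F> we get {λ, q, w}; from <S>::=r s <F> we get {r}. So FIRST(<S>) = {λ, q, r, w}.
FOLLOW(<S>) includes $ since <S> is the start symbol.
FOLLOW(<S>): <S> appears on no right-hand side. Thus FOLLOW(<S>) = {$}.
FOLLOW(<C>): in <S>::=<C> <F>, <C> is followed by <F> with FIRST {λ, q}; in <S>::=<C> <F>, the suffix after <C> is nullable, so FOLLOW(<C>) ⊇ FOLLOW(<S>) = {$}; in <C>::=w <C> <C> <F> (occurrence 1), <C> is followed by <C> <F> with FIRST {λ, q, w}; in <C>::=w <C> <C> <F> (occurrence 1), the suffix after <C> is nullable (adds nothing new); in <C>::=w <C> <C> <F> (occurrence 2), <C> is followed by <F> with FIRST {λ, q}; in <C>::=w <C> <C> <F> (occurrence 2), the suffix after <C> is nullable (adds nothing new). Thus FOLLOW(<C>) = {$, q, w}.
FOLLOW(<F>): in <S>::=<C> <F>, the suffix after <F> is empty, so FOLLOW(<F>) ⊇ FOLLOW(<S>) = {$}; in <S>::=r s <F>, the suffix after <F> is empty, so FOLLOW(<F>) ⊇ FOLLOW(<S>) = {$}; in <C>::=w <C> <C> <F>, the suffix after <F> is empty, so FOLLOW(<F>) ⊇ FOLLOW(<C>) = {$, q, w}; in <F>::=q <F> u, <F> is followed by u with FIRST {u}. Thus FOLLOW(<F>) = {$, q, u, w}.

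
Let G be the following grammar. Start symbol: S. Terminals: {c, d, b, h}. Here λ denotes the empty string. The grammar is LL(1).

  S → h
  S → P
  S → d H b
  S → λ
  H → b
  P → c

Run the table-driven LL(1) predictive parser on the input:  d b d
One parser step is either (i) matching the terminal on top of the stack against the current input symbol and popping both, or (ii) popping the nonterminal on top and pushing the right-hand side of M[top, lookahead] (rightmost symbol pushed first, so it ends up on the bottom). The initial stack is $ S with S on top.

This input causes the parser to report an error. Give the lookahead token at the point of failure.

d

     Stack    Input    Action
  1  $ S      d b d $  expand S → d H b
  2  $ b H d  d b d $  match d
  3  $ b H    b d $    expand H → b
  4  $ b b    b d $    match b
  5  $ b      d $      error: top is terminal b but lookahead is d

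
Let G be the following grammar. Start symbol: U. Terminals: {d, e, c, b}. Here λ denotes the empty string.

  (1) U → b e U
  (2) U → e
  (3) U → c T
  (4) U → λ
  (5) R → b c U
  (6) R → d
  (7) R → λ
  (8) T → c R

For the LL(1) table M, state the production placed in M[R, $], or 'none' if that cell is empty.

R → λ

FIRST(U) = {λ, b, c, e}
FIRST(R) = {λ, b, d}
FIRST(T) = {c}
FOLLOW(U) includes $ since U is the start symbol.
FOLLOW(T): in U→c T, the suffix after T is empty, so FOLLOW(T) ⊇ FOLLOW(U) = {$}. Thus FOLLOW(T) = {$}.
FOLLOW(R): in T→c R, the suffix after R is empty, so FOLLOW(R) ⊇ FOLLOW(T) = {$}. Thus FOLLOW(R) = {$}.
For R → b c U: FIRST(b c U) = {b}, so it goes in M[R, t] for t ∈ {b}.
For R → d: FIRST(d) = {d}, so it goes in M[R, t] for t ∈ {d}.
For R → λ: FIRST(λ) = {λ}, so it goes in M[R, t] for t ∈ {}; since λ ∈ FIRST, also for every t ∈ FOLLOW(R) = {$}.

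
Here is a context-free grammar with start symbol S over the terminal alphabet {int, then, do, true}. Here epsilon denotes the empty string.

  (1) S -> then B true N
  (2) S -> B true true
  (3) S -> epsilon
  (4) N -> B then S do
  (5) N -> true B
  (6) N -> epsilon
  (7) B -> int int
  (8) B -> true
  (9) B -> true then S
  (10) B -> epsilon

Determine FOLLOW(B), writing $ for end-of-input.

FIRST(B) = {epsilon, int, true}
FIRST(S) = {epsilon, int, then, true}  (via B true true)
FIRST(N) = {epsilon, int, then, true}  (via B then S do)
FOLLOW(S) includes $ since S is the start symbol.
FOLLOW(S): in N->B then S do, S is followed by do with FIRST {do}; in B->true then S, the suffix after S is empty, so FOLLOW(S) ⊇ FOLLOW(B) = {$, do, then, true}. Thus FOLLOW(S) = {$, do, then, true}.
FOLLOW(N): in S->then B true N, the suffix after N is empty, so FOLLOW(N) ⊇ FOLLOW(S) = {$, do, then, true}. Thus FOLLOW(N) = {$, do, then, true}.
FOLLOW(B): in S->then B true N, B is followed by true N with FIRST {true}; in S->B true true, B is followed by true true with FIRST {true}; in N->B then S do, B is followed by then S do with FIRST {then}; in N->true B, the suffix after B is empty, so FOLLOW(B) ⊇ FOLLOW(N) = {$, do, then, true}. Thus FOLLOW(B) = {$, do, then, true}.

{$, do, then, true}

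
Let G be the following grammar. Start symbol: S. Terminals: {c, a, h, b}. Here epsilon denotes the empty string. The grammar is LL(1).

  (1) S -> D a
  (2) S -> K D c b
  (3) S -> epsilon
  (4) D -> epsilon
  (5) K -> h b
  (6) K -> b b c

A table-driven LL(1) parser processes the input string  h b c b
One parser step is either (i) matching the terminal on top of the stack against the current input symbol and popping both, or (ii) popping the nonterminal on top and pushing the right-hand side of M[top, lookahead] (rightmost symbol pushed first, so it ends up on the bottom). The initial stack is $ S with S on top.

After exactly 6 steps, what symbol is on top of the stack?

b

     Stack        Input      Action
  1  $ S          h b c b $  expand S -> K D c b
  2  $ b c D K    h b c b $  expand K -> h b
  3  $ b c D b h  h b c b $  match h
  4  $ b c D b    b c b $    match b
  5  $ b c D      c b $      expand D -> epsilon
  6  $ b c        c b $      match c
Stack after step 6: $ b (top = b).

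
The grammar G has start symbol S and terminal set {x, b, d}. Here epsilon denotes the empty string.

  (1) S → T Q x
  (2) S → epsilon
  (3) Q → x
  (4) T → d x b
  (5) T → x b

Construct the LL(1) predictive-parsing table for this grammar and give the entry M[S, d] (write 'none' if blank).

S → T Q x

FIRST(Q) = {x}
FIRST(T) = {d, x}
FIRST(S) = {epsilon, d, x}  (via T Q x)
FOLLOW(S) includes $ since S is the start symbol.
FOLLOW(S): S appears on no right-hand side. Thus FOLLOW(S) = {$}.
For S → T Q x: FIRST(T Q x) = {d, x}, so it goes in M[S, t] for t ∈ {d, x}.
For S → epsilon: FIRST(epsilon) = {epsilon}, so it goes in M[S, t] for t ∈ {}; since epsilon ∈ FIRST, also for every t ∈ FOLLOW(S) = {$}.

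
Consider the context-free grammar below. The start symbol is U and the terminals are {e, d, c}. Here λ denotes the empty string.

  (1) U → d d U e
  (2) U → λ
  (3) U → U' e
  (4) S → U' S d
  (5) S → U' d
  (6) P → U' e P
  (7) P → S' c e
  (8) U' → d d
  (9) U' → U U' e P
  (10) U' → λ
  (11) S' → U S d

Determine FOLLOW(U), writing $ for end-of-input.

FIRST(U) = {λ, d, e}  (via U' e)
FIRST(U') = {λ, d, e}  (via U U' e P)
FIRST(S) = {d, e}  (via U' S d, U' d)
FIRST(S') = {d, e}  (via U S d)
FIRST(P) = {d, e}  (via U' e P, S' c e)
FOLLOW(U) includes $ since U is the start symbol.
FOLLOW(U): in U→d d U e, U is followed by e with FIRST {e}; in U'→U U' e P, U is followed by U' e P with FIRST {d, e}; in S'→U S d, U is followed by S d with FIRST {d, e}. Thus FOLLOW(U) = {$, d, e}.
FOLLOW(S): in S→U' S d, S is followed by d with FIRST {d}; in S'→U S d, S is followed by d with FIRST {d}. Thus FOLLOW(S) = {d}.
FOLLOW(U'): in U→U' e, U' is followed by e with FIRST {e}; in S→U' S d, U' is followed by S d with FIRST {d, e}; in S→U' d, U' is followed by d with FIRST {d}; in P→U' e P, U' is followed by e P with FIRST {e}; in U'→U U' e P, U' is followed by e P with FIRST {e}. Thus FOLLOW(U') = {d, e}.
FOLLOW(P): in P→U' e P, the suffix after P is empty (adds nothing new); in U'→U U' e P, the suffix after P is empty, so FOLLOW(P) ⊇ FOLLOW(U') = {d, e}. Thus FOLLOW(P) = {d, e}.
FOLLOW(S'): in P→S' c e, S' is followed by c e with FIRST {c}. Thus FOLLOW(S') = {c}.

{$, d, e}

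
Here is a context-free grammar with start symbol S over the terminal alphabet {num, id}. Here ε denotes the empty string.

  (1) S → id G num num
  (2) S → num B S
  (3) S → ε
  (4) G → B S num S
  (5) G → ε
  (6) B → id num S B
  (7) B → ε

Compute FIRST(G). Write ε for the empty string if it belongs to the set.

FIRST(S) = {ε, id, num}
FIRST(B) = {ε, id}
FIRST(G) = {ε, id, num}  (via B S num S)

{ε, id, num}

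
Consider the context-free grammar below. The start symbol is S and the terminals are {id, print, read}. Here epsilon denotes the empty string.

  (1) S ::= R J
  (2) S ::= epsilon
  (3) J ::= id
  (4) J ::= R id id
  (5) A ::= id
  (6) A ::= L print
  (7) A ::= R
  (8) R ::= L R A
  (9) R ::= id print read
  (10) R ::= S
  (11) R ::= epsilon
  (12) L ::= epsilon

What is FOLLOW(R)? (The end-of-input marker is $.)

{id, print}

FIRST(L): from L::=epsilon we get {epsilon}. So FIRST(L) = {epsilon}.
FIRST(S): from S::=R J we get {id, print}; from S::=epsilon we get {epsilon}. So FIRST(S) = {epsilon, id, print}.
FIRST(J): from J::=id we get {id}; from J::=R id id we get {id, print}. So FIRST(J) = {id, print}.
FIRST(A): from A::=id we get {id}; from A::=L print we get {print}; from A::=R we get {epsilon, id, print}. So FIRST(A) = {epsilon, id, print}.
FIRST(R): from R::=L R A we get {epsilon, id, print}; from R::=id print read we get {id}; from R::=S we get {epsilon, id, print}; from R::=epsilon we get {epsilon}. So FIRST(R) = {epsilon, id, print}.
FOLLOW(S) includes $ since S is the start symbol.
FOLLOW(S): in R::=S, the suffix after S is empty, so FOLLOW(S) ⊇ FOLLOW(R) = {id, print}. Thus FOLLOW(S) = {$, id, print}.
FOLLOW(J): in S::=R J, the suffix after J is empty, so FOLLOW(J) ⊇ FOLLOW(S) = {$, id, print}. Thus FOLLOW(J) = {$, id, print}.
FOLLOW(A): in R::=L R A, the suffix after A is empty, so FOLLOW(A) ⊇ FOLLOW(R) = {id, print}. Thus FOLLOW(A) = {id, print}.
FOLLOW(R): in S::=R J, R is followed by J with FIRST {id, print}; in J::=R id id, R is followed by id id with FIRST {id}; in A::=R, the suffix after R is empty, so FOLLOW(R) ⊇ FOLLOW(A) = {id, print}; in R::=L R A, R is followed by A with FIRST {epsilon, id, print}; in R::=L R A, the suffix after R is nullable (adds nothing new). Thus FOLLOW(R) = {id, print}.
FOLLOW(L): in A::=L print, L is followed by print with FIRST {print}; in R::=L R A, L is followed by R A with FIRST {epsilon, id, print}; in R::=L R A, the suffix after L is nullable, so FOLLOW(L) ⊇ FOLLOW(R) = {id, print}. Thus FOLLOW(L) = {id, print}.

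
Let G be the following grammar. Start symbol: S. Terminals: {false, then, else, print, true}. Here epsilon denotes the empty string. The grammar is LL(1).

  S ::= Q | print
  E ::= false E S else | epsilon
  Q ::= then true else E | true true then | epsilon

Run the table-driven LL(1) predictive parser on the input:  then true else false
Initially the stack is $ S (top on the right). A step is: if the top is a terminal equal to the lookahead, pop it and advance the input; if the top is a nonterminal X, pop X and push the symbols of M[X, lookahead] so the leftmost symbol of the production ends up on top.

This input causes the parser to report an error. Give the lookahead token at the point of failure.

      Stack               Input                   Action
   1  $ S                 then true else false $  expand S ::= Q
   2  $ Q                 then true else false $  expand Q ::= then true else E
   3  $ E else true then  then true else false $  match then
   4  $ E else true       true else false $       match true
   5  $ E else            else false $            match else
   6  $ E                 false $                 expand E ::= false E S else
   7  $ else S E false    false $                 match false
   8  $ else S E          $                       expand E ::= epsilon
   9  $ else S            $                       expand S ::= Q
  10  $ else Q            $                       expand Q ::= epsilon
  11  $ else              $                       error: top is terminal else but lookahead is $

$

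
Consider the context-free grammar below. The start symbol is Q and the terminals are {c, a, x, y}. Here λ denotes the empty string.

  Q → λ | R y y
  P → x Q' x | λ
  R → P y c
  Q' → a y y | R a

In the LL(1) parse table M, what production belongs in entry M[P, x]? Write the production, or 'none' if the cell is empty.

FIRST(P) = {λ, x}
FIRST(R) = {x, y}  (via P y c)
FIRST(Q) = {λ, x, y}  (via R y y)
FIRST(Q') = {a, x, y}  (via R a)
FOLLOW(Q) includes $ since Q is the start symbol.
FOLLOW(P): in R→P y c, P is followed by y c with FIRST {y}. Thus FOLLOW(P) = {y}.
For P → x Q' x: FIRST(x Q' x) = {x}, so it goes in M[P, t] for t ∈ {x}.
For P → λ: FIRST(λ) = {λ}, so it goes in M[P, t] for t ∈ {}; since λ ∈ FIRST, also for every t ∈ FOLLOW(P) = {y}.

P → x Q' x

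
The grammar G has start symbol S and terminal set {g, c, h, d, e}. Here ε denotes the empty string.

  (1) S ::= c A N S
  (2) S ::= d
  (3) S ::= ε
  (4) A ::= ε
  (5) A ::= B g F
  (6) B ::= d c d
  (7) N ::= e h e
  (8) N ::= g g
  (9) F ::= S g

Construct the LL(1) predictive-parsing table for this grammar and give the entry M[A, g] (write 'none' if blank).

FIRST(S): from S::=c A N S we get {c}; from S::=d we get {d}; from S::=ε we get {ε}. So FIRST(S) = {ε, c, d}.
FIRST(B): from B::=d c d we get {d}. So FIRST(B) = {d}.
FIRST(N): from N::=e h e we get {e}; from N::=g g we get {g}. So FIRST(N) = {e, g}.
FIRST(A): from A::=ε we get {ε}; from A::=B g F we get {d}. So FIRST(A) = {ε, d}.
FIRST(F): from F::=S g we get {c, d, g}. So FIRST(F) = {c, d, g}.
FOLLOW(S) includes $ since S is the start symbol.
FOLLOW(A): in S::=c A N S, A is followed by N S with FIRST {e, g}. Thus FOLLOW(A) = {e, g}.
For A ::= ε: FIRST(ε) = {ε}, so it goes in M[A, t] for t ∈ {}; since ε ∈ FIRST, also for every t ∈ FOLLOW(A) = {e, g}.
For A ::= B g F: FIRST(B g F) = {d}, so it goes in M[A, t] for t ∈ {d}.

A ::= ε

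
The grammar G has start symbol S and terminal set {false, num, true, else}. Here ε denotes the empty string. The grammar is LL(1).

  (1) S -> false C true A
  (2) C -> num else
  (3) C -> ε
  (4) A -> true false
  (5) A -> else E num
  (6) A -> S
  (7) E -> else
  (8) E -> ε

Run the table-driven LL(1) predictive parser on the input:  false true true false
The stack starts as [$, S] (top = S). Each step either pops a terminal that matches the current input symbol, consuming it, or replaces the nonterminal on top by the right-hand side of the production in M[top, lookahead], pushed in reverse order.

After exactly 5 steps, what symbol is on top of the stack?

true

     Stack             Input                    Action
  1  $ S               false true true false $  expand S -> false C true A
  2  $ A true C false  false true true false $  match false
  3  $ A true C        true true false $        expand C -> ε
  4  $ A true          true true false $        match true
  5  $ A               true false $             expand A -> true false
Stack after step 5: $ false true (top = true).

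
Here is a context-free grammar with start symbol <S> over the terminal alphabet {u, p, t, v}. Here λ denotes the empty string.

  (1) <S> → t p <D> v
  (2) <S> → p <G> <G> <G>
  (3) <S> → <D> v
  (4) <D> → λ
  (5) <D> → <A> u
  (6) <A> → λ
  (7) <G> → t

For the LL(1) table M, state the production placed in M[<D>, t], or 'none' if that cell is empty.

none

FIRST(<A>) = {λ}
FIRST(<G>) = {t}
FIRST(<D>) = {λ, u}  (via <A> u)
FIRST(<S>) = {p, t, u, v}  (via <D> v)
FOLLOW(<S>) includes $ since <S> is the start symbol.
FOLLOW(<D>): in <S>→t p <D> v, <D> is followed by v with FIRST {v}; in <S>→<D> v, <D> is followed by v with FIRST {v}. Thus FOLLOW(<D>) = {v}.
For <D> → λ: FIRST(λ) = {λ}, so it goes in M[<D>, t] for t ∈ {}; since λ ∈ FIRST, also for every t ∈ FOLLOW(<D>) = {v}.
For <D> → <A> u: FIRST(<A> u) = {u}, so it goes in M[<D>, t] for t ∈ {u}.
None of these place a production in M[<D>, t].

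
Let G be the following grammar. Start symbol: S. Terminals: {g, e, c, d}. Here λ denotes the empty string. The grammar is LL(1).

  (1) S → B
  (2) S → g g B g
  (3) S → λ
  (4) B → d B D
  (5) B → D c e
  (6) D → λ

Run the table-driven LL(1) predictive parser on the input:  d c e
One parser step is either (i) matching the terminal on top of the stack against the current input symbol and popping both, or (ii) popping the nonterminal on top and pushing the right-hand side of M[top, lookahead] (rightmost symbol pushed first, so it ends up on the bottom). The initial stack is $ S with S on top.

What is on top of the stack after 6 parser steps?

e

step 1: stack=$ S  input=d c e $  — expand S → B
step 2: stack=$ B  input=d c e $  — expand B → d B D
step 3: stack=$ D B d  input=d c e $  — match d
step 4: stack=$ D B  input=c e $  — expand B → D c e
step 5: stack=$ D e c D  input=c e $  — expand D → λ
step 6: stack=$ D e c  input=c e $  — match c
Stack after step 6: $ D e (top = e).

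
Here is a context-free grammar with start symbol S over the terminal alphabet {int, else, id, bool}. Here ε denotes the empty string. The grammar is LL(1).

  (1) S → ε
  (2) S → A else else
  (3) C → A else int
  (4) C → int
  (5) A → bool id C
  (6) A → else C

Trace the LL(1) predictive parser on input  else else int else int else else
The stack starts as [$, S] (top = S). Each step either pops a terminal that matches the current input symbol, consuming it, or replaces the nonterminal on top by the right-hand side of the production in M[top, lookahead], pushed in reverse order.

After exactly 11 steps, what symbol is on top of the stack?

      Stack                        Input                               Action
   1  $ S                          else else int else int else else $  expand S → A else else
   2  $ else else A                else else int else int else else $  expand A → else C
   3  $ else else C else           else else int else int else else $  match else
   4  $ else else C                else int else int else else $       expand C → A else int
   5  $ else else int else A       else int else int else else $       expand A → else C
   6  $ else else int else C else  else int else int else else $       match else
   7  $ else else int else C       int else int else else $            expand C → int
   8  $ else else int else int     int else int else else $            match int
   9  $ else else int else         else int else else $                match else
  10  $ else else int              int else else $                     match int
  11  $ else else                  else else $                         match else
Stack after step 11: $ else (top = else).

else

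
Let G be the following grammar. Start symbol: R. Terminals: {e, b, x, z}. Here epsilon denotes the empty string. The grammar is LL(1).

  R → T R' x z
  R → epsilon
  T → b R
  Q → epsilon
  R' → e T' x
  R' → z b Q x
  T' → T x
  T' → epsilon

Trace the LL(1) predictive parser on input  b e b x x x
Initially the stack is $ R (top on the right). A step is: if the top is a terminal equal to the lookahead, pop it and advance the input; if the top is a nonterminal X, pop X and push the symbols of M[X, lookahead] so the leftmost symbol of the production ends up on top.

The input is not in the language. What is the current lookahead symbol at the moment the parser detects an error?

      Stack          Input          Action
   1  $ R            b e b x x x $  expand R → T R' x z
   2  $ z x R' T     b e b x x x $  expand T → b R
   3  $ z x R' R b   b e b x x x $  match b
   4  $ z x R' R     e b x x x $    expand R → epsilon
   5  $ z x R'       e b x x x $    expand R' → e T' x
   6  $ z x x T' e   e b x x x $    match e
   7  $ z x x T'     b x x x $      expand T' → T x
   8  $ z x x x T    b x x x $      expand T → b R
   9  $ z x x x R b  b x x x $      match b
  10  $ z x x x R    x x x $        expand R → epsilon
  11  $ z x x x      x x x $        match x
  12  $ z x x        x x $          match x
  13  $ z x          x $            match x
  14  $ z            $              error: top is terminal z but lookahead is $

$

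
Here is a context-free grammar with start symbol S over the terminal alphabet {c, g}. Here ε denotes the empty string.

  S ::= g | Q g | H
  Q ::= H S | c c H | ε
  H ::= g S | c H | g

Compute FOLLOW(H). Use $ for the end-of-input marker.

FIRST(H): from H::=g S we get {g}; from H::=c H we get {c}; from H::=g we get {g}. So FIRST(H) = {c, g}.
FIRST(Q): from Q::=H S we get {c, g}; from Q::=c c H we get {c}; from Q::=ε we get {ε}. So FIRST(Q) = {ε, c, g}.
FIRST(S): from S::=g we get {g}; from S::=Q g we get {c, g}; from S::=H we get {c, g}. So FIRST(S) = {c, g}.
FOLLOW(S) includes $ since S is the start symbol.
FOLLOW(Q): in S::=Q g, Q is followed by g with FIRST {g}. Thus FOLLOW(Q) = {g}.
FOLLOW(S): in Q::=H S, the suffix after S is empty, so FOLLOW(S) ⊇ FOLLOW(Q) = {g}; in H::=g S, the suffix after S is empty, so FOLLOW(S) ⊇ FOLLOW(H) = {$, c, g}. Thus FOLLOW(S) = {$, c, g}.
FOLLOW(H): in S::=H, the suffix after H is empty, so FOLLOW(H) ⊇ FOLLOW(S) = {$, c, g}; in Q::=H S, H is followed by S with FIRST {c, g}; in Q::=c c H, the suffix after H is empty, so FOLLOW(H) ⊇ FOLLOW(Q) = {g}; in H::=c H, the suffix after H is empty (adds nothing new). Thus FOLLOW(H) = {$, c, g}.

{$, c, g}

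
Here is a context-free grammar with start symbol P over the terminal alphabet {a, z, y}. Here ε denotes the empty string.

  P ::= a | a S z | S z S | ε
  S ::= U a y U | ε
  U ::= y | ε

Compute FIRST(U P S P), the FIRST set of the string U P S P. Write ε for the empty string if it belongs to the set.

FIRST(U) = {ε, y}
FIRST(S) = {ε, a, y}  (via U a y U)
FIRST(P) = {ε, a, y, z}  (via S z S)
FIRST(U P S P): take FIRST of each symbol in turn, carrying on past any symbol whose FIRST contains ε; result {ε, a, y, z}.

{ε, a, y, z}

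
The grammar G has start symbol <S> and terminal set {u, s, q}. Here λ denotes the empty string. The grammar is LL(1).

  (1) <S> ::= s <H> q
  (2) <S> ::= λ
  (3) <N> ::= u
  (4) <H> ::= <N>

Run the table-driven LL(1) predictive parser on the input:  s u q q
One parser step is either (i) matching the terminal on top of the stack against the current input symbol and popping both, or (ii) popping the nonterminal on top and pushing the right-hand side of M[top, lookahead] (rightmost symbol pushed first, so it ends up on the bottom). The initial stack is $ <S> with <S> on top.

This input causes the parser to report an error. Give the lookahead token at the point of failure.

q

     Stack      Input      Action
  1  $ <S>      s u q q $  expand <S> ::= s <H> q
  2  $ q <H> s  s u q q $  match s
  3  $ q <H>    u q q $    expand <H> ::= <N>
  4  $ q <N>    u q q $    expand <N> ::= u
  5  $ q u      u q q $    match u
  6  $ q        q q $      match q
  7  $          q $        error: stack empty but input remains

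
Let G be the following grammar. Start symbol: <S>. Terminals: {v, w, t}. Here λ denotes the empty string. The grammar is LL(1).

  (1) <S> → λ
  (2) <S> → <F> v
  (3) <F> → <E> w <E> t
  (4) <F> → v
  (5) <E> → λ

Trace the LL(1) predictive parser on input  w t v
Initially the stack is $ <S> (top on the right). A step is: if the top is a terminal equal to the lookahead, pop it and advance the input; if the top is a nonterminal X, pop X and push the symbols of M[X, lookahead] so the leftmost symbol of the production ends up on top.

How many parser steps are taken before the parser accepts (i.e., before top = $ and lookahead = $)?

7

step 1: stack=$ <S>  input=w t v $  — expand <S> → <F> v
step 2: stack=$ v <F>  input=w t v $  — expand <F> → <E> w <E> t
step 3: stack=$ v t <E> w <E>  input=w t v $  — expand <E> → λ
step 4: stack=$ v t <E> w  input=w t v $  — match w
step 5: stack=$ v t <E>  input=t v $  — expand <E> → λ
step 6: stack=$ v t  input=t v $  — match t
step 7: stack=$ v  input=v $  — match v
Accept reached after 7 steps.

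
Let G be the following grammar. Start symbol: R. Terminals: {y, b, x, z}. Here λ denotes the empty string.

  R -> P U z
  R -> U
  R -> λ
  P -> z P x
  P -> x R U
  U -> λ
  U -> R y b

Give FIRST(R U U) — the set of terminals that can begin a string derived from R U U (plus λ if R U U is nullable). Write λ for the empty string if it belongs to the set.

{λ, x, y, z}

FIRST(P): from P->z P x we get {z}; from P->x R U we get {x}. So FIRST(P) = {x, z}.
FIRST(R): from R->P U z we get {x, z}; from R->U we get {λ, x, y, z}; from R->λ we get {λ}. So FIRST(R) = {λ, x, y, z}.
FIRST(U): from U->λ we get {λ}; from U->R y b we get {x, y, z}. So FIRST(U) = {λ, x, y, z}.
FIRST(R U U): take FIRST of each symbol in turn, carrying on past any symbol whose FIRST contains λ; result {λ, x, y, z}.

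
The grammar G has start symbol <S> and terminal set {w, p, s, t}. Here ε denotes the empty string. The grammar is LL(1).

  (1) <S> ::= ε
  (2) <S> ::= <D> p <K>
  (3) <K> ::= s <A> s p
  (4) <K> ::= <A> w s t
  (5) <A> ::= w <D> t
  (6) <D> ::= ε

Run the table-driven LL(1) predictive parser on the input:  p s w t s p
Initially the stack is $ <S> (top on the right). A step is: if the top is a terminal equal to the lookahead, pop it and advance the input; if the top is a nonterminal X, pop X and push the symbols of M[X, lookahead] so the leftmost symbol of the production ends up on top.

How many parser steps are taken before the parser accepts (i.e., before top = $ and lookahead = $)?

step 1: stack=$ <S>  input=p s w t s p $  — expand <S> ::= <D> p <K>
step 2: stack=$ <K> p <D>  input=p s w t s p $  — expand <D> ::= ε
step 3: stack=$ <K> p  input=p s w t s p $  — match p
step 4: stack=$ <K>  input=s w t s p $  — expand <K> ::= s <A> s p
step 5: stack=$ p s <A> s  input=s w t s p $  — match s
step 6: stack=$ p s <A>  input=w t s p $  — expand <A> ::= w <D> t
step 7: stack=$ p s t <D> w  input=w t s p $  — match w
step 8: stack=$ p s t <D>  input=t s p $  — expand <D> ::= ε
step 9: stack=$ p s t  input=t s p $  — match t
step 10: stack=$ p s  input=s p $  — match s
step 11: stack=$ p  input=p $  — match p
Accept reached after 11 steps.

11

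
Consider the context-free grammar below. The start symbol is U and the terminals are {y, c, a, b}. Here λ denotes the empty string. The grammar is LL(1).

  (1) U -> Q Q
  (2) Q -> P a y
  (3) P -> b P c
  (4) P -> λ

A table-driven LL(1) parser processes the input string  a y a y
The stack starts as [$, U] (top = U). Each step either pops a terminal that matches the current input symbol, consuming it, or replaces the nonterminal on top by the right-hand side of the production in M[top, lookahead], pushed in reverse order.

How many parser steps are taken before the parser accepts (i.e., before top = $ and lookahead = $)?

9

     Stack      Input      Action
  1  $ U        a y a y $  expand U -> Q Q
  2  $ Q Q      a y a y $  expand Q -> P a y
  3  $ Q y a P  a y a y $  expand P -> λ
  4  $ Q y a    a y a y $  match a
  5  $ Q y      y a y $    match y
  6  $ Q        a y $      expand Q -> P a y
  7  $ y a P    a y $      expand P -> λ
  8  $ y a      a y $      match a
  9  $ y        y $        match y
Accept reached after 9 steps.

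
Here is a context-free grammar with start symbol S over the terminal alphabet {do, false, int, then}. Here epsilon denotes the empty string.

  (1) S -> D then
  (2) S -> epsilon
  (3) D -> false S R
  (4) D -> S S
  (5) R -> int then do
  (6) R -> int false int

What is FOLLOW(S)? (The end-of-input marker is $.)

FIRST(R) = {int}
FIRST(S) = {epsilon, false, then}  (via D then)
FIRST(D) = {epsilon, false, then}  (via S S)
FOLLOW(S) includes $ since S is the start symbol.
FOLLOW(D): in S->D then, D is followed by then with FIRST {then}. Thus FOLLOW(D) = {then}.
FOLLOW(S): in D->false S R, S is followed by R with FIRST {int}; in D->S S (occurrence 1), S is followed by S with FIRST {epsilon, false, then}; in D->S S (occurrence 1), the suffix after S is nullable, so FOLLOW(S) ⊇ FOLLOW(D) = {then}; in D->S S (occurrence 2), the suffix after S is empty, so FOLLOW(S) ⊇ FOLLOW(D) = {then}. Thus FOLLOW(S) = {$, false, int, then}.
FOLLOW(R): in D->false S R, the suffix after R is empty, so FOLLOW(R) ⊇ FOLLOW(D) = {then}. Thus FOLLOW(R) = {then}.

{$, false, int, then}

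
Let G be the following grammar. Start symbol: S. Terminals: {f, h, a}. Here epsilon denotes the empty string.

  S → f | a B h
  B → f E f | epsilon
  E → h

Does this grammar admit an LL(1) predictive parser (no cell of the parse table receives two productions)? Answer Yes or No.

FIRST(S) = {a, f}
FIRST(B) = {epsilon, f}
FIRST(E) = {h}
FOLLOW(S) = {$}
FOLLOW(B) = {h}
FOLLOW(E) = {f}
Each cell of M receives at most one production.

Yes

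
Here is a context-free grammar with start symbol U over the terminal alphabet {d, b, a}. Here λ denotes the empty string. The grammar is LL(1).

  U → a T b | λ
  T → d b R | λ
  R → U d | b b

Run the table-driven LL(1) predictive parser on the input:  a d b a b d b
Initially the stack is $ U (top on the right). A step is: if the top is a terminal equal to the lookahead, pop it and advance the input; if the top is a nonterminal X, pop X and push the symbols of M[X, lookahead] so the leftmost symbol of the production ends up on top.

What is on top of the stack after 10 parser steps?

d

      Stack        Input            Action
   1  $ U          a d b a b d b $  expand U → a T b
   2  $ b T a      a d b a b d b $  match a
   3  $ b T        d b a b d b $    expand T → d b R
   4  $ b R b d    d b a b d b $    match d
   5  $ b R b      b a b d b $      match b
   6  $ b R        a b d b $        expand R → U d
   7  $ b d U      a b d b $        expand U → a T b
   8  $ b d b T a  a b d b $        match a
   9  $ b d b T    b d b $          expand T → λ
  10  $ b d b      b d b $          match b
Stack after step 10: $ b d (top = d).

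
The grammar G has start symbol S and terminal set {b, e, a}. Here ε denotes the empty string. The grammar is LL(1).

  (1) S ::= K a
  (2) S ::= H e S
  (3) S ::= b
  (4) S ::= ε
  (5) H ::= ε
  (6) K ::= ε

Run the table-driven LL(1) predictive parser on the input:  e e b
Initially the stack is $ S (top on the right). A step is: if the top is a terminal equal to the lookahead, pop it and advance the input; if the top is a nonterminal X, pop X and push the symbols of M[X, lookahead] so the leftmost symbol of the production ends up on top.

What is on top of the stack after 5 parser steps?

e

     Stack    Input    Action
  1  $ S      e e b $  expand S ::= H e S
  2  $ S e H  e e b $  expand H ::= ε
  3  $ S e    e e b $  match e
  4  $ S      e b $    expand S ::= H e S
  5  $ S e H  e b $    expand H ::= ε
Stack after step 5: $ S e (top = e).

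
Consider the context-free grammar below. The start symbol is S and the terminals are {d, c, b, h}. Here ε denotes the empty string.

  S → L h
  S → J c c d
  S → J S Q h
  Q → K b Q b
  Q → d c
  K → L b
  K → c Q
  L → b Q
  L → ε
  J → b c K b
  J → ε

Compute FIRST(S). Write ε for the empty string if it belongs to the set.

FIRST(L) = {ε, b}
FIRST(J) = {ε, b}
FIRST(S) = {b, c, h}  (via L h, J c c d, J S Q h)
FIRST(K) = {b, c}  (via L b)
FIRST(Q) = {b, c, d}  (via K b Q b)

{b, c, h}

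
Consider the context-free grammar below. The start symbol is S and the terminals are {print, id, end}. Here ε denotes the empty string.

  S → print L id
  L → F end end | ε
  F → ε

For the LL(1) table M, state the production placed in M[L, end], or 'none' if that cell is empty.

FIRST(S): from S→print L id we get {print}. So FIRST(S) = {print}.
FIRST(F): from F→ε we get {ε}. So FIRST(F) = {ε}.
FIRST(L): from L→F end end we get {end}; from L→ε we get {ε}. So FIRST(L) = {ε, end}.
FOLLOW(S) includes $ since S is the start symbol.
FOLLOW(L): in S→print L id, L is followed by id with FIRST {id}. Thus FOLLOW(L) = {id}.
For L → F end end: FIRST(F end end) = {end}, so it goes in M[L, t] for t ∈ {end}.
For L → ε: FIRST(ε) = {ε}, so it goes in M[L, t] for t ∈ {}; since ε ∈ FIRST, also for every t ∈ FOLLOW(L) = {id}.

L → F end end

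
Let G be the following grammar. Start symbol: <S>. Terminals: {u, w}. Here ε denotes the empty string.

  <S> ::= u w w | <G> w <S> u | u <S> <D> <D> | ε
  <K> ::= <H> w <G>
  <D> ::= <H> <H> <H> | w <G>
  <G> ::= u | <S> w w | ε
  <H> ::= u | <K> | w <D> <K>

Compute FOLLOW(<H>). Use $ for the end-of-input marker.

FIRST(<S>) = {ε, u, w}  (via <G> w <S> u)
FIRST(<G>) = {ε, u, w}  (via <S> w w)
FIRST(<K>) = {u, w}  (via <H> w <G>)
FIRST(<H>) = {u, w}  (via <K>)
FIRST(<D>) = {u, w}  (via <H> <H> <H>)
FOLLOW(<S>) includes $ since <S> is the start symbol.
FOLLOW(<S>): in <S>::=<G> w <S> u, <S> is followed by u with FIRST {u}; in <S>::=u <S> <D> <D>, <S> is followed by <D> <D> with FIRST {u, w}; in <G>::=<S> w w, <S> is followed by w w with FIRST {w}. Thus FOLLOW(<S>) = {$, u, w}.
FOLLOW(<D>): in <S>::=u <S> <D> <D> (occurrence 1), <D> is followed by <D> with FIRST {u, w}; in <S>::=u <S> <D> <D> (occurrence 2), the suffix after <D> is empty, so FOLLOW(<D>) ⊇ FOLLOW(<S>) = {$, u, w}; in <H>::=w <D> <K>, <D> is followed by <K> with FIRST {u, w}. Thus FOLLOW(<D>) = {$, u, w}.
FOLLOW(<H>): in <K>::=<H> w <G>, <H> is followed by w <G> with FIRST {w}; in <D>::=<H> <H> <H> (occurrence 1), <H> is followed by <H> <H> with FIRST {u, w}; in <D>::=<H> <H> <H> (occurrence 2), <H> is followed by <H> with FIRST {u, w}; in <D>::=<H> <H> <H> (occurrence 3), the suffix after <H> is empty, so FOLLOW(<H>) ⊇ FOLLOW(<D>) = {$, u, w}. Thus FOLLOW(<H>) = {$, u, w}.
FOLLOW(<K>): in <H>::=<K>, the suffix after <K> is empty, so FOLLOW(<K>) ⊇ FOLLOW(<H>) = {$, u, w}; in <H>::=w <D> <K>, the suffix after <K> is empty, so FOLLOW(<K>) ⊇ FOLLOW(<H>) = {$, u, w}. Thus FOLLOW(<K>) = {$, u, w}.
FOLLOW(<G>): in <S>::=<G> w <S> u, <G> is followed by w <S> u with FIRST {w}; in <K>::=<H> w <G>, the suffix after <G> is empty, so FOLLOW(<G>) ⊇ FOLLOW(<K>) = {$, u, w}; in <D>::=w <G>, the suffix after <G> is empty, so FOLLOW(<G>) ⊇ FOLLOW(<D>) = {$, u, w}. Thus FOLLOW(<G>) = {$, u, w}.

{$, u, w}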